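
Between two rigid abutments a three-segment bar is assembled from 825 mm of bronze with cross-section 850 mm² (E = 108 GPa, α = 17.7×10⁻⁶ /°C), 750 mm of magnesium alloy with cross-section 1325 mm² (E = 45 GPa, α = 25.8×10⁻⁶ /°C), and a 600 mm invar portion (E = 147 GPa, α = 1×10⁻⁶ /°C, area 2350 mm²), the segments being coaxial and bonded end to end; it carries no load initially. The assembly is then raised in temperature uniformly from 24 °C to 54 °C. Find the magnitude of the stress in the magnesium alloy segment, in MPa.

σ ≈ 33.6 MPa (compressive)

Free thermal expansion of the whole bar: Σ αᵢΔT Lᵢ = 17.7×10⁻⁶×30×825 + 25.8×10⁻⁶×30×750 + 1×10⁻⁶×30×600 = 1.037 mm.
The rigid supports impose zero overall length change; the single axial force P common to all segments must satisfy P Σ Lᵢ/(AᵢEᵢ) = δ_free.
Σ Lᵢ/(AᵢEᵢ) = 825/(850×108×10³) + 750/(1325×45×10³) + 600/(2350×147×10³) = 2.33×10⁻⁵ mm/N.
So P = 1.037 / 2.33×10⁻⁵ = 44.48 kN, compressive.
σ_{magnesium alloy} = P / A = 44480 / 1325 = 33.57 MPa.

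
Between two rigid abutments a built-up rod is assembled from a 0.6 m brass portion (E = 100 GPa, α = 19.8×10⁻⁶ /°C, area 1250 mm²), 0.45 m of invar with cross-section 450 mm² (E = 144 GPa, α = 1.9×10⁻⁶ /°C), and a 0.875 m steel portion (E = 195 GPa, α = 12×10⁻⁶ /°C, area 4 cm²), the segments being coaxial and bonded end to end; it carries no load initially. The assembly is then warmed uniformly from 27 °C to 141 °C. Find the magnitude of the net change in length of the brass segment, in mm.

With the walls removed the bar would change length by δ_free = Σ αᵢΔT Lᵢ = 19.8×10⁻⁶×114×600 + 1.9×10⁻⁶×114×450 + 12×10⁻⁶×114×875 = 2.649 mm.
Since the ends are fixed, an axial force P builds up, equal in every segment, with P · Σ Lᵢ/(AᵢEᵢ) = δ_free.
The series flexibility is Σ Lᵢ/(AᵢEᵢ) = 600/(1250×100×10³) + 450/(450×144×10³) + 875/(400×195×10³) = 2.296×10⁻⁵ mm/N.
Hence P = δ_free / Σ(L/AE) = 2.649/2.296×10⁻⁵ = 115.4 kN (compressive).
For the brass segment, free thermal change = 19.8×10⁻⁶×114×600 = 1.354 mm and elastic change from P = 115400×600/(1250×100×10³) = 0.5537 mm; these oppose, so the net change is 0.801 mm (segment lengthens).

|ΔL| ≈ 0.801 mm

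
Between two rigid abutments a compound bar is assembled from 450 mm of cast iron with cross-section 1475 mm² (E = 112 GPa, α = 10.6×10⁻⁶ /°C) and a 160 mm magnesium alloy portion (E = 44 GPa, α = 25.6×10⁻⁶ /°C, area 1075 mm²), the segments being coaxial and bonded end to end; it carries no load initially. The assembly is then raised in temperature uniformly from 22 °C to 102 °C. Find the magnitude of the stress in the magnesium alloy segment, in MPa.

With the walls removed the bar would change length by δ_free = Σ αᵢΔT Lᵢ = 10.6×10⁻⁶×80×450 + 25.6×10⁻⁶×80×160 = 0.7093 mm.
The walls prevent any net length change, so an axial force P (same in every segment) develops. Compatibility: P · Σ Lᵢ/(AᵢEᵢ) = δ_free.
Σ Lᵢ/(AᵢEᵢ) = 450/(1475×112×10³) + 160/(1075×44×10³) = 6.107×10⁻⁶ mm/N.
So P = 0.7093 / 6.107×10⁻⁶ = 116.1 kN, compressive.
σ_{magnesium alloy} = P / A = 116100 / 1075 = 108 MPa.

σ ≈ 108 MPa (compressive)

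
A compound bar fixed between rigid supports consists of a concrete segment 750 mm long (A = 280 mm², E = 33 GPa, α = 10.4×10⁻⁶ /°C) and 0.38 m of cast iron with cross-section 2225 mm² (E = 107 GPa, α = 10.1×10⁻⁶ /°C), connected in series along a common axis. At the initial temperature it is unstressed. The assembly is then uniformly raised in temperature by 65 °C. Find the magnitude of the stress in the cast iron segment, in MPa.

σ ≈ 4.11 MPa (compressive)

If the supports were absent, the total length change would be Σ αᵢΔT Lᵢ = 10.4×10⁻⁶×65×750 + 10.1×10⁻⁶×65×380 = 0.7565 mm.
The walls prevent any net length change, so an axial force P (same in every segment) develops. Compatibility: P · Σ Lᵢ/(AᵢEᵢ) = δ_free.
The series flexibility is Σ Lᵢ/(AᵢEᵢ) = 750/(280×33×10³) + 380/(2225×107×10³) = 8.276×10⁻⁵ mm/N.
P = 0.7565 / 8.276×10⁻⁵ = 9140 N = 9.14 kN, compressive.
σ_{cast iron} = P / A = 9140 / 2225 = 4.108 MPa.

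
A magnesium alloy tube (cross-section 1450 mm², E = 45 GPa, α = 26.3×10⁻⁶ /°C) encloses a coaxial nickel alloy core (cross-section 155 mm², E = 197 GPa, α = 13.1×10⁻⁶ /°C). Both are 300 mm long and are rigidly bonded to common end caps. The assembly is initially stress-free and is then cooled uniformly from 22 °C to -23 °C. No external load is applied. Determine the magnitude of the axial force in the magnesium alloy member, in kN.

P ≈ 12.4 kN (tensile in the magnesium alloy)

Equilibrium of a rigid end plate with no external load gives equal and opposite internal forces ±P in the two members. Since α_{magnesium alloy} > α_{nickel alloy}, cooling drives the magnesium alloy into tension and the nickel alloy into compression.
Equating the net (thermal + elastic) strains gives |α₁ − α₂|·ΔT = P·[1/(A₁E₁) + 1/(A₂E₂)].
|α₁ − α₂|·ΔT = 13.2×10⁻⁶ × 45 = 0.000594.
1/(A₁E₁) + 1/(A₂E₂) = 1/(1450×45×10³) + 1/(155×197×10³) = 4.807×10⁻⁸ N⁻¹.
So P = 0.000594 / 4.807×10⁻⁸ = 12.36 kN.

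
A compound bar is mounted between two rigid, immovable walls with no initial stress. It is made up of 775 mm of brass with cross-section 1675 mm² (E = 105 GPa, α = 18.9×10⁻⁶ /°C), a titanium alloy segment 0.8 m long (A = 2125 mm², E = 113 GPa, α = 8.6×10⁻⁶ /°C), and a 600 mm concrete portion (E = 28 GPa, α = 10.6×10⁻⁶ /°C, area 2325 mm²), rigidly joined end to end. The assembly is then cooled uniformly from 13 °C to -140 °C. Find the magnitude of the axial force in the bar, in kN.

If the supports were absent, the total length change would be Σ αᵢΔT Lᵢ = 18.9×10⁻⁶×153×775 + 8.6×10⁻⁶×153×800 + 10.6×10⁻⁶×153×600 = 4.267 mm.
The walls prevent any net length change, so an axial force P (same in every segment) develops. Compatibility: P · Σ Lᵢ/(AᵢEᵢ) = δ_free.
Σ Lᵢ/(AᵢEᵢ) = 775/(1675×105×10³) + 800/(2125×113×10³) + 600/(2325×28×10³) = 1.695×10⁻⁵ mm/N.
So P = 4.267 / 1.695×10⁻⁵ = 251.7 kN, tensile.

P ≈ 252 kN (tensile)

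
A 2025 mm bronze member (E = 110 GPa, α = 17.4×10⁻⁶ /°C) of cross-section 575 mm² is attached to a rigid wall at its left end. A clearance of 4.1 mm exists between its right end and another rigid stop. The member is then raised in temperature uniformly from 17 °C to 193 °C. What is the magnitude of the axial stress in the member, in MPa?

σ ≈ 114 MPa (compressive)

If the wall were absent the member would grow by αΔT L = 17.4×10⁻⁶ × 176 × 2025 = 6.201 mm.
The gap closes (δ_free > 4.1 mm) and the wall then resists a further 6.201 − 4.1 = 2.101 mm of expansion.
Compatibility: PL/(AE) = 2.101 mm, so σ = P/A = E × (2.101/2025) = 114.1 MPa.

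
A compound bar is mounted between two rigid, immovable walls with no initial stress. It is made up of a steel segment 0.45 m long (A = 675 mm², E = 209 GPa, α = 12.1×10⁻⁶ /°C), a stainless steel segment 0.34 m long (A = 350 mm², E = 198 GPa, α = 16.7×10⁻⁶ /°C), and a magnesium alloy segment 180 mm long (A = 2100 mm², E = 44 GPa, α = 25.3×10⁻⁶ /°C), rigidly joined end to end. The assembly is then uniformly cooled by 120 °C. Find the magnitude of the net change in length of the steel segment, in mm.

With the walls removed the bar would change length by δ_free = Σ αᵢΔT Lᵢ = 12.1×10⁻⁶×120×450 + 16.7×10⁻⁶×120×340 + 25.3×10⁻⁶×120×180 = 1.881 mm.
The rigid supports impose zero overall length change; the single axial force P common to all segments must satisfy P Σ Lᵢ/(AᵢEᵢ) = δ_free.
The series flexibility is Σ Lᵢ/(AᵢEᵢ) = 450/(675×209×10³) + 340/(350×198×10³) + 180/(2100×44×10³) = 1.004×10⁻⁵ mm/N.
So P = 1.881 / 1.004×10⁻⁵ = 187.3 kN, tensile.
For the steel segment, free thermal change = 12.1×10⁻⁶×120×450 = 0.6534 mm and elastic change from P = 187300×450/(675×209×10³) = 0.5974 mm; these oppose, so the net change is 0.056 mm (segment shortens).

|ΔL| ≈ 0.056 mm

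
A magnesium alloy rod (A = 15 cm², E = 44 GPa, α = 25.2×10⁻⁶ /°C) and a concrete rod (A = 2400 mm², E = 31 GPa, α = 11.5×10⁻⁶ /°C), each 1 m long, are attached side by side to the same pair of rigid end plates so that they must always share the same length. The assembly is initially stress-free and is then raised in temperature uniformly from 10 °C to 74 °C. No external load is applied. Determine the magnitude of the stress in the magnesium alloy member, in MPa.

Both members must finish at the same length. With the larger α, the magnesium alloy tends to over-expand; the plates restrain it, putting the magnesium alloy in compression and the concrete in tension. With no external load the two internal forces are equal and opposite, magnitude P.
Equating the net (thermal + elastic) strains gives |α₁ − α₂|·ΔT = P·[1/(A₁E₁) + 1/(A₂E₂)].
|α₁ − α₂|·ΔT = 13.7×10⁻⁶ × 64 = 0.0008768.
1/(A₁E₁) + 1/(A₂E₂) = 1/(1500×44×10³) + 1/(2400×31×10³) = 2.859×10⁻⁸ N⁻¹.
So P = 0.0008768 / 2.859×10⁻⁸ = 30.67 kN.
σ_{magnesium alloy} = P/A₁ = 30670/1500 = 20.44 MPa, compressive.

σ ≈ 20.4 MPa (compressive)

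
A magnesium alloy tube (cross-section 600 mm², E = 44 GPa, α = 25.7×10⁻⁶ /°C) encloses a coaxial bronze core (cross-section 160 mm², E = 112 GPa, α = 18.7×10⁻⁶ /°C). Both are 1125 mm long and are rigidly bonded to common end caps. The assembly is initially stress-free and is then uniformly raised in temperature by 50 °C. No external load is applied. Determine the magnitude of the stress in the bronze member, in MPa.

The magnesium alloy has the larger α, so on heating it would change length more than the bronze if both were free. The rigid plates force a common final length, so the magnesium alloy is put into compression and the bronze into tension, with equal and opposite forces P (no external load).
Setting the final lengths equal and cancelling L: (α₁ − α₂)ΔT = P/(A₁E₁) + P/(A₂E₂).
|α₁ − α₂|·ΔT = 7×10⁻⁶ × 50 = 0.00035.
1/(A₁E₁) + 1/(A₂E₂) = 1/(600×44×10³) + 1/(160×112×10³) = 9.368×10⁻⁸ N⁻¹.
P = 0.00035 / 9.368×10⁻⁸ = 3736 N = 3.736 kN.
σ_{bronze} = P/A₂ = 3736/160 = 23.35 MPa, tensile.

σ ≈ 23.4 MPa (tensile)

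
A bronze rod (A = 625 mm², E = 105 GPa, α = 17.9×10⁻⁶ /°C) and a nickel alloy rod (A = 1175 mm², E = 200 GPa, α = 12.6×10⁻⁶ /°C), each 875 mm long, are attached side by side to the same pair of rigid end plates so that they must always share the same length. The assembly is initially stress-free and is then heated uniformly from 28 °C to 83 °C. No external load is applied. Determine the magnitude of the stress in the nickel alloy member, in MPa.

σ ≈ 12.7 MPa (tensile)

Both members must finish at the same length. With the larger α, the bronze tends to over-expand; the plates restrain it, putting the bronze in compression and the nickel alloy in tension. With no external load the two internal forces are equal and opposite, magnitude P.
Setting the final lengths equal and cancelling L: (α₁ − α₂)ΔT = P/(A₁E₁) + P/(A₂E₂).
|α₁ − α₂|·ΔT = 5.3×10⁻⁶ × 55 = 0.0002915.
1/(A₁E₁) + 1/(A₂E₂) = 1/(625×105×10³) + 1/(1175×200×10³) = 1.949×10⁻⁸ N⁻¹.
So P = 0.0002915 / 1.949×10⁻⁸ = 14.95 kN.
σ_{nickel alloy} = P/A₂ = 14950/1175 = 12.73 MPa, tensile.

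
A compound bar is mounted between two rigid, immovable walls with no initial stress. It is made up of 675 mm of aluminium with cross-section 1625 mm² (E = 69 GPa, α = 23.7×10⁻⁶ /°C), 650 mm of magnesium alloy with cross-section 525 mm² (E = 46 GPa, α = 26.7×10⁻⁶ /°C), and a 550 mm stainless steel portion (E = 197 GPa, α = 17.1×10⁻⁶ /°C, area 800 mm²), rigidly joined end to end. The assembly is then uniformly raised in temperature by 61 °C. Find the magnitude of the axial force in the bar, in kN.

With the walls removed the bar would change length by δ_free = Σ αᵢΔT Lᵢ = 23.7×10⁻⁶×61×675 + 26.7×10⁻⁶×61×650 + 17.1×10⁻⁶×61×550 = 2.608 mm.
Since the ends are fixed, an axial force P builds up, equal in every segment, with P · Σ Lᵢ/(AᵢEᵢ) = δ_free.
The series flexibility is Σ Lᵢ/(AᵢEᵢ) = 675/(1625×69×10³) + 650/(525×46×10³) + 550/(800×197×10³) = 3.643×10⁻⁵ mm/N.
Hence P = δ_free / Σ(L/AE) = 2.608/3.643×10⁻⁵ = 71.6 kN (compressive).

P ≈ 71.6 kN (compressive)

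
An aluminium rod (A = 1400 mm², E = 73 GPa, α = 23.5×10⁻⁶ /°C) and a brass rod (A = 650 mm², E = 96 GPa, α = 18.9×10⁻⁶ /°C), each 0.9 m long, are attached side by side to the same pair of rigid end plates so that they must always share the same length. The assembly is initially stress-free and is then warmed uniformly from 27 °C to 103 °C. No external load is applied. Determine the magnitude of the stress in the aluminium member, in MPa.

σ ≈ 9.67 MPa (compressive)

Both members must finish at the same length. With the larger α, the aluminium tends to over-expand; the plates restrain it, putting the aluminium in compression and the brass in tension. With no external load the two internal forces are equal and opposite, magnitude P.
Compatibility of the two members (thermal + elastic change equal): (α₁ − α₂)ΔT = P·[1/(A₁E₁) + 1/(A₂E₂)].
|α₁ − α₂|·ΔT = 4.6×10⁻⁶ × 76 = 0.0003496.
1/(A₁E₁) + 1/(A₂E₂) = 1/(1400×73×10³) + 1/(650×96×10³) = 2.581×10⁻⁸ N⁻¹.
So P = 0.0003496 / 2.581×10⁻⁸ = 13.54 kN.
σ_{aluminium} = P/A₁ = 13540/1400 = 9.675 MPa, compressive.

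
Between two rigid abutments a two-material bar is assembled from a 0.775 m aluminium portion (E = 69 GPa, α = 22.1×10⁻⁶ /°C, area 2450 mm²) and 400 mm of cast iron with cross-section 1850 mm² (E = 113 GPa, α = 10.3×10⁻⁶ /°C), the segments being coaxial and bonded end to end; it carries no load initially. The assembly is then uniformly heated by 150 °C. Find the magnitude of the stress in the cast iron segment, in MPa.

With the walls removed the bar would change length by δ_free = Σ αᵢΔT Lᵢ = 22.1×10⁻⁶×150×775 + 10.3×10⁻⁶×150×400 = 3.187 mm.
The walls prevent any net length change, so an axial force P (same in every segment) develops. Compatibility: P · Σ Lᵢ/(AᵢEᵢ) = δ_free.
The series flexibility is Σ Lᵢ/(AᵢEᵢ) = 775/(2450×69×10³) + 400/(1850×113×10³) = 6.498×10⁻⁶ mm/N.
Hence P = δ_free / Σ(L/AE) = 3.187/6.498×10⁻⁶ = 490.5 kN (compressive).
σ_{cast iron} = P / A = 490500 / 1850 = 265.1 MPa.

σ ≈ 265 MPa (compressive)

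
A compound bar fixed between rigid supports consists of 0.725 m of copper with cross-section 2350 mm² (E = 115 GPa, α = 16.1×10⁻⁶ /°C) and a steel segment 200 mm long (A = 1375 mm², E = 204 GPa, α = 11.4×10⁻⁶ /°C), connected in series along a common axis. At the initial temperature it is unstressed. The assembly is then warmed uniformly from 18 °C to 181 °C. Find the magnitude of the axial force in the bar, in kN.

Free thermal expansion of the whole bar: Σ αᵢΔT Lᵢ = 16.1×10⁻⁶×163×725 + 11.4×10⁻⁶×163×200 = 2.274 mm.
The walls prevent any net length change, so an axial force P (same in every segment) develops. Compatibility: P · Σ Lᵢ/(AᵢEᵢ) = δ_free.
The series flexibility is Σ Lᵢ/(AᵢEᵢ) = 725/(2350×115×10³) + 200/(1375×204×10³) = 3.396×10⁻⁶ mm/N.
P = 2.274 / 3.396×10⁻⁶ = 669700 N = 669.7 kN, compressive.

P ≈ 670 kN (compressive)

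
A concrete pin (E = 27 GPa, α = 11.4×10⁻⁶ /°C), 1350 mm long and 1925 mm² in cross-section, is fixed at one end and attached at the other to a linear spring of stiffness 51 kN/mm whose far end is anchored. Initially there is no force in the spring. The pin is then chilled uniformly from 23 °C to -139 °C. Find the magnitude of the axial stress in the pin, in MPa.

σ ≈ 28.4 MPa (tensile)

If the spring were absent the pin would shorten by αΔT L = 11.4×10⁻⁶ × 162 × 1350 = 2.493 mm.
Let P be the tensile force in the spring. The pin extends elastically by PL/(AE) and the spring stretches by P/k; together these equal δ_free.
P [ L/(AE) + 1/k ] = δ_free → P [ 1350/(1925×27×10³) + 1/(51×10³) ] = 2.493.
P = 2.493 / 4.558×10⁻⁵ = 54700 N.
σ = P/A = 54700/1925 = 28.41 MPa.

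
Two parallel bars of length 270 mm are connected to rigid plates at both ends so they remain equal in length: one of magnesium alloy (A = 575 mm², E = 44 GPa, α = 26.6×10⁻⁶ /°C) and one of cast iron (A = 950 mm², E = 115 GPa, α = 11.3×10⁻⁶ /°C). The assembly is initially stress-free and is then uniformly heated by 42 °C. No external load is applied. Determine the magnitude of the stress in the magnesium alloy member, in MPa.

σ ≈ 23 MPa (compressive)

The magnesium alloy has the larger α, so on heating it would change length more than the cast iron if both were free. The rigid plates force a common final length, so the magnesium alloy is put into compression and the cast iron into tension, with equal and opposite forces P (no external load).
Compatibility of the two members (thermal + elastic change equal): (α₁ − α₂)ΔT = P·[1/(A₁E₁) + 1/(A₂E₂)].
|α₁ − α₂|·ΔT = 15.3×10⁻⁶ × 42 = 0.0006426.
1/(A₁E₁) + 1/(A₂E₂) = 1/(575×44×10³) + 1/(950×115×10³) = 4.868×10⁻⁸ N⁻¹.
So P = 0.0006426 / 4.868×10⁻⁸ = 13.2 kN.
σ_{magnesium alloy} = P/A₁ = 13200/575 = 22.96 MPa, compressive.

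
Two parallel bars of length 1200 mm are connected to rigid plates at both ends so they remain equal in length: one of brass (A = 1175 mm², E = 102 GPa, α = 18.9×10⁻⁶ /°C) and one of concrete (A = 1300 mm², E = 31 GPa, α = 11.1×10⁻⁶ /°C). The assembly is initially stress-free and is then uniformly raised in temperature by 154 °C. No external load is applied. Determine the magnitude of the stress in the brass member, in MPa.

The brass has the larger α, so on heating it would change length more than the concrete if both were free. The rigid plates force a common final length, so the brass is put into compression and the concrete into tension, with equal and opposite forces P (no external load).
Equating the net (thermal + elastic) strains gives |α₁ − α₂|·ΔT = P·[1/(A₁E₁) + 1/(A₂E₂)].
|α₁ − α₂|·ΔT = 7.8×10⁻⁶ × 154 = 0.001201.
1/(A₁E₁) + 1/(A₂E₂) = 1/(1175×102×10³) + 1/(1300×31×10³) = 3.316×10⁻⁸ N⁻¹.
So P = 0.001201 / 3.316×10⁻⁸ = 36.23 kN.
σ_{brass} = P/A₁ = 36230/1175 = 30.83 MPa, compressive.

σ ≈ 30.8 MPa (compressive)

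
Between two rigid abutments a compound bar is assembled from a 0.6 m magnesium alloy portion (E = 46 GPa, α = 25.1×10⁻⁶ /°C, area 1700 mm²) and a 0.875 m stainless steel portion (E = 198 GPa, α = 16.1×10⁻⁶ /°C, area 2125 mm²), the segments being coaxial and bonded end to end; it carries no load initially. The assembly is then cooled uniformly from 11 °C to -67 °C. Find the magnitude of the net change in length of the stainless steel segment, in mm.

|ΔL| ≈ 0.614 mm

With the walls removed the bar would change length by δ_free = Σ αᵢΔT Lᵢ = 25.1×10⁻⁶×78×600 + 16.1×10⁻⁶×78×875 = 2.274 mm.
The rigid supports impose zero overall length change; the single axial force P common to all segments must satisfy P Σ Lᵢ/(AᵢEᵢ) = δ_free.
Σ Lᵢ/(AᵢEᵢ) = 600/(1700×46×10³) + 875/(2125×198×10³) = 9.752×10⁻⁶ mm/N.
Hence P = δ_free / Σ(L/AE) = 2.274/9.752×10⁻⁶ = 233.1 kN (tensile).
For the stainless steel segment, free thermal change = 16.1×10⁻⁶×78×875 = 1.099 mm and elastic change from P = 233100×875/(2125×198×10³) = 0.4848 mm; these oppose, so the net change is 0.614 mm (segment shortens).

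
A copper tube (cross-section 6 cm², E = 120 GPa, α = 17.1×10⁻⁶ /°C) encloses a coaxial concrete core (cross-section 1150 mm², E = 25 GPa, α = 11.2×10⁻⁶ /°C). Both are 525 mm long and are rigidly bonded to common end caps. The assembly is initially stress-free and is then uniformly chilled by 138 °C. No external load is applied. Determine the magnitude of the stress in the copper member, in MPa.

Both members must finish at the same length. With the larger α, the copper tends to over-contract; the plates restrain it, putting the copper in tension and the concrete in compression. With no external load the two internal forces are equal and opposite, magnitude P.
Setting the final lengths equal and cancelling L: (α₁ − α₂)ΔT = P/(A₁E₁) + P/(A₂E₂).
|α₁ − α₂|·ΔT = 5.9×10⁻⁶ × 138 = 0.0008142.
1/(A₁E₁) + 1/(A₂E₂) = 1/(600×120×10³) + 1/(1150×25×10³) = 4.867×10⁻⁸ N⁻¹.
So P = 0.0008142 / 4.867×10⁻⁸ = 16.73 kN.
σ_{copper} = P/A₁ = 16730/600 = 27.88 MPa, tensile.

σ ≈ 27.9 MPa (tensile)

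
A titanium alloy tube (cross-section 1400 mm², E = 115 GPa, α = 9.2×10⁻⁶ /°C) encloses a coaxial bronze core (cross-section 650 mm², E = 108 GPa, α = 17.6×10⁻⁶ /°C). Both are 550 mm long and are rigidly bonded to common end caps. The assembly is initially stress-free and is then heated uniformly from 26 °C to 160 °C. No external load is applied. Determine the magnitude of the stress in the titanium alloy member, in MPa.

Equilibrium of a rigid end plate with no external load gives equal and opposite internal forces ±P in the two members. Since α_{bronze} > α_{titanium alloy}, heating drives the bronze into compression and the titanium alloy into tension.
Setting the final lengths equal and cancelling L: (α₁ − α₂)ΔT = P/(A₁E₁) + P/(A₂E₂).
|α₁ − α₂|·ΔT = 8.4×10⁻⁶ × 134 = 0.001126.
1/(A₁E₁) + 1/(A₂E₂) = 1/(1400×115×10³) + 1/(650×108×10³) = 2.046×10⁻⁸ N⁻¹.
P = 0.001126 / 2.046×10⁻⁸ = 55020 N = 55.02 kN.
σ_{titanium alloy} = P/A₁ = 55020/1400 = 39.3 MPa, tensile.

σ ≈ 39.3 MPa (tensile)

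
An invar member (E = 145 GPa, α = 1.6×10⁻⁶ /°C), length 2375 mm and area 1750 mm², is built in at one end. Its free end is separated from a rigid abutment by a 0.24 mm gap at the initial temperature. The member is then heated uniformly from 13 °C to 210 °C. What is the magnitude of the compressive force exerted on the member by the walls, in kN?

If the wall were absent the member would grow by αΔT L = 1.6×10⁻⁶ × 197 × 2375 = 0.7486 mm.
This exceeds the 0.24 mm gap, so the wall pushes back. The portion of expansion that must be recovered elastically is δ_free − gap = 0.7486 − 0.24 = 0.5086 mm.
That suppressed elongation corresponds to σ = E·Δ/L = 145×10³ × 0.5086/2375 = 31.05 MPa.
P = σA = 31.05 × 1750 = 54.34 kN.

P ≈ 54.3 kN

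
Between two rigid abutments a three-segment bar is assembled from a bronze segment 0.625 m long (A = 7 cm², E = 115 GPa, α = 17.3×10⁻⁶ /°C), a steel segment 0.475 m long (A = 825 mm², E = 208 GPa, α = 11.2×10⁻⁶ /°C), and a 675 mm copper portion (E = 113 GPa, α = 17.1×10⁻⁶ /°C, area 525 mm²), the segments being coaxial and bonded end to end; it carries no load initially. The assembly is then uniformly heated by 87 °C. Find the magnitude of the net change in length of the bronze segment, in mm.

|ΔL| ≈ 0.0875 mm

With the walls removed the bar would change length by δ_free = Σ αᵢΔT Lᵢ = 17.3×10⁻⁶×87×625 + 11.2×10⁻⁶×87×475 + 17.1×10⁻⁶×87×675 = 2.408 mm.
The rigid supports impose zero overall length change; the single axial force P common to all segments must satisfy P Σ Lᵢ/(AᵢEᵢ) = δ_free.
The series flexibility is Σ Lᵢ/(AᵢEᵢ) = 625/(700×115×10³) + 475/(825×208×10³) + 675/(525×113×10³) = 2.191×10⁻⁵ mm/N.
Hence P = δ_free / Σ(L/AE) = 2.408/2.191×10⁻⁵ = 109.9 kN (compressive).
For the bronze segment, free thermal change = 17.3×10⁻⁶×87×625 = 0.9407 mm and elastic change from P = 109900×625/(700×115×10³) = 0.8532 mm; these oppose, so the net change is 0.0875 mm (segment lengthens).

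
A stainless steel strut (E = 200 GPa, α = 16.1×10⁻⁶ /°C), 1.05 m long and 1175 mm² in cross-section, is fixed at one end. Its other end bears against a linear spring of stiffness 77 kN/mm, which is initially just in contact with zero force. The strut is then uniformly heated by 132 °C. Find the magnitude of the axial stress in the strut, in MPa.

σ ≈ 109 MPa (compressive)

If the spring were absent the strut would lengthen by αΔT L = 16.1×10⁻⁶ × 132 × 1050 = 2.231 mm.
With a force P in the spring, the elastic change of the strut is PL/(AE) and that of the spring is P/k; compatibility requires their sum to equal δ_free.
P [ L/(AE) + 1/k ] = δ_free → P [ 1050/(1175×200×10³) + 1/(77×10³) ] = 2.231.
P = 2.231 / 1.746×10⁻⁵ = 127800 N.
σ = P/A = 127800/1175 = 108.8 MPa.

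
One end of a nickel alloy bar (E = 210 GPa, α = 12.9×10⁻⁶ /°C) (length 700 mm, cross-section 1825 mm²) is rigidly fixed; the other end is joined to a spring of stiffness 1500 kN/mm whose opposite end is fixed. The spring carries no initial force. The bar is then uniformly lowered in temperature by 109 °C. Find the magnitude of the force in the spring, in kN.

P ≈ 395 kN

The unrestrained thermal change is αΔT L = 12.9×10⁻⁶ × 109 × 700 = 0.9843 mm.
With a force P in the spring, the elastic change of the bar is PL/(AE) and that of the spring is P/k; compatibility requires their sum to equal δ_free.
P [ L/(AE) + 1/k ] = δ_free → P [ 700/(1825×210×10³) + 1/(1500×10³) ] = 0.9843.
P = 0.9843 / 2.493×10⁻⁶ = 394800 N.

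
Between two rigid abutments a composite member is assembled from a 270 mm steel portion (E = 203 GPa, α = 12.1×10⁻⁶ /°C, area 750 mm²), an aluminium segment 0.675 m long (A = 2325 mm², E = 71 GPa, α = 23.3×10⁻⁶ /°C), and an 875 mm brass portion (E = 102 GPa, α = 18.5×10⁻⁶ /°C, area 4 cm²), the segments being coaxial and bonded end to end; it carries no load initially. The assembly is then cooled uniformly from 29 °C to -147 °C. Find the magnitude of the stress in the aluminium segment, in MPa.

If the supports were absent, the total length change would be Σ αᵢΔT Lᵢ = 12.1×10⁻⁶×176×270 + 23.3×10⁻⁶×176×675 + 18.5×10⁻⁶×176×875 = 6.192 mm.
Since the ends are fixed, an axial force P builds up, equal in every segment, with P · Σ Lᵢ/(AᵢEᵢ) = δ_free.
Σ Lᵢ/(AᵢEᵢ) = 270/(750×203×10³) + 675/(2325×71×10³) + 875/(400×102×10³) = 2.731×10⁻⁵ mm/N.
P = 6.192 / 2.731×10⁻⁵ = 226700 N = 226.7 kN, tensile.
σ_{aluminium} = P / A = 226700 / 2325 = 97.52 MPa.

σ ≈ 97.5 MPa (tensile)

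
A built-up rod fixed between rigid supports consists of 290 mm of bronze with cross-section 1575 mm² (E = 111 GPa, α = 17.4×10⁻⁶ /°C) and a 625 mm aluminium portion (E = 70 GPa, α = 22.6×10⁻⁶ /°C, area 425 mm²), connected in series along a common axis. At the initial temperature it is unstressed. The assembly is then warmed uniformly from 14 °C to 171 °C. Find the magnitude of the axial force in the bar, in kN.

With the walls removed the bar would change length by δ_free = Σ αᵢΔT Lᵢ = 17.4×10⁻⁶×157×290 + 22.6×10⁻⁶×157×625 = 3.01 mm.
Since the ends are fixed, an axial force P builds up, equal in every segment, with P · Σ Lᵢ/(AᵢEᵢ) = δ_free.
Σ Lᵢ/(AᵢEᵢ) = 290/(1575×111×10³) + 625/(425×70×10³) = 2.267×10⁻⁵ mm/N.
So P = 3.01 / 2.267×10⁻⁵ = 132.8 kN, compressive.

P ≈ 133 kN (compressive)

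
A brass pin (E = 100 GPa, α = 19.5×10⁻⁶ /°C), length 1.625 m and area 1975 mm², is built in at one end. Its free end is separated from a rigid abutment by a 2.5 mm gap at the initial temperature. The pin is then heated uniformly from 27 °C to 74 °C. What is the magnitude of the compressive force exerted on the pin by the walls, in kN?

P ≈ 0 kN

If the wall were absent the pin would grow by αΔT L = 19.5×10⁻⁶ × 47 × 1625 = 1.489 mm.
Since δ_free = 1.49 mm is less than the 2.5 mm gap, the pin never touches the wall. No axial force develops.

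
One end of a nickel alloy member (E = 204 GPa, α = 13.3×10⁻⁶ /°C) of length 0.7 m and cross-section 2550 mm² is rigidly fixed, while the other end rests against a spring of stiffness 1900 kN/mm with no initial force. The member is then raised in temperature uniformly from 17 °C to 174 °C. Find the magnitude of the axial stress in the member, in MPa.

The unrestrained thermal change is αΔT L = 13.3×10⁻⁶ × 157 × 700 = 1.462 mm.
Let P be the compressive force at the spring. The member shortens elastically by PL/(AE) and the spring compresses by P/k; together these equal δ_free.
So P = δ_free / [L/(AE) + 1/k] = 1.462 / [ 700/(2550×204×10³) + 1/(1900×10³) ].
P = 1.462 / 1.872×10⁻⁶ = 780800 N.
σ = P/A = 780800/2550 = 306.2 MPa.

σ ≈ 306 MPa (compressive)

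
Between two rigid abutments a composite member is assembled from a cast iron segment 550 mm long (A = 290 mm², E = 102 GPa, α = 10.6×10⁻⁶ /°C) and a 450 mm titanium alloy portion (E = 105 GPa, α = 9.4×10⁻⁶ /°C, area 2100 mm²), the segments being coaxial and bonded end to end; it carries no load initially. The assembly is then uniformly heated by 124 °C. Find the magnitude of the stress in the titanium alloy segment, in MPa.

σ ≈ 28.8 MPa (compressive)

Free thermal expansion of the whole bar: Σ αᵢΔT Lᵢ = 10.6×10⁻⁶×124×550 + 9.4×10⁻⁶×124×450 = 1.247 mm.
Since the ends are fixed, an axial force P builds up, equal in every segment, with P · Σ Lᵢ/(AᵢEᵢ) = δ_free.
Σ Lᵢ/(AᵢEᵢ) = 550/(290×102×10³) + 450/(2100×105×10³) = 2.063×10⁻⁵ mm/N.
Hence P = δ_free / Σ(L/AE) = 1.247/2.063×10⁻⁵ = 60.45 kN (compressive).
σ_{titanium alloy} = P / A = 60450 / 2100 = 28.79 MPa.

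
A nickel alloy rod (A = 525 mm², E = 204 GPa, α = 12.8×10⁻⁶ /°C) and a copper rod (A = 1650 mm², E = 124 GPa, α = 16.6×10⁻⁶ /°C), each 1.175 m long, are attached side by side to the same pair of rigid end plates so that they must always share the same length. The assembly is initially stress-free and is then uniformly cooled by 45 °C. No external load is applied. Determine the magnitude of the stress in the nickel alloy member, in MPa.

The copper has the larger α, so on cooling it would change length more than the nickel alloy if both were free. The rigid plates force a common final length, so the copper is put into tension and the nickel alloy into compression, with equal and opposite forces P (no external load).
Equating the net (thermal + elastic) strains gives |α₁ − α₂|·ΔT = P·[1/(A₁E₁) + 1/(A₂E₂)].
|α₁ − α₂|·ΔT = 3.8×10⁻⁶ × 45 = 0.000171.
1/(A₁E₁) + 1/(A₂E₂) = 1/(525×204×10³) + 1/(1650×124×10³) = 1.422×10⁻⁸ N⁻¹.
P = 0.000171 / 1.422×10⁻⁸ = 12020 N = 12.02 kN.
σ_{nickel alloy} = P/A₁ = 12020/525 = 22.9 MPa, compressive.

σ ≈ 22.9 MPa (compressive)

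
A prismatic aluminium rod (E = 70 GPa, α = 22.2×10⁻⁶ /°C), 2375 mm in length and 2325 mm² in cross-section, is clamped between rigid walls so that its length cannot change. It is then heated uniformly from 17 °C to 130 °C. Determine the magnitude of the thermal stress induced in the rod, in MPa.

With length fixed, the mechanical strain must cancel the thermal strain αΔT = 22.2×10⁻⁶ × 113 = 2508.6×10⁻⁶.
Hence σ = E·αΔT = 70×10³ × 2508.6×10⁻⁶ = 175.6 MPa, compressive.

σ ≈ 176 MPa (compressive)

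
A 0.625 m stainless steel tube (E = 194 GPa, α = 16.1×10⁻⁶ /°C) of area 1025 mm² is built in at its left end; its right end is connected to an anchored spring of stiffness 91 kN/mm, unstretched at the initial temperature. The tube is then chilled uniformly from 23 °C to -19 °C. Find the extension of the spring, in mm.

δ ≈ 0.329 mm

The unrestrained thermal change is αΔT L = 16.1×10⁻⁶ × 42 × 625 = 0.4226 mm.
Let P be the tensile force in the spring. The tube extends elastically by PL/(AE) and the spring stretches by P/k; together these equal δ_free.
P [ L/(AE) + 1/k ] = δ_free → P [ 625/(1025×194×10³) + 1/(91×10³) ] = 0.4226.
P = 0.4226 / 1.413×10⁻⁵ = 29910 N.
Spring extension = P/k = 29910/(91×10³) = 0.3286 mm.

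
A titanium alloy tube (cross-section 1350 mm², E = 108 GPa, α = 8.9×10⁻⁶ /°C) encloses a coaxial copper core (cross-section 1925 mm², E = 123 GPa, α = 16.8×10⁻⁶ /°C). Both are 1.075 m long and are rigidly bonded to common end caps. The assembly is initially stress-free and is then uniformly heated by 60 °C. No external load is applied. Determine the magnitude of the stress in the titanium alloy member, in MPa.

The copper has the larger α, so on heating it would change length more than the titanium alloy if both were free. The rigid plates force a common final length, so the copper is put into compression and the titanium alloy into tension, with equal and opposite forces P (no external load).
Equating the net (thermal + elastic) strains gives |α₁ − α₂|·ΔT = P·[1/(A₁E₁) + 1/(A₂E₂)].
|α₁ − α₂|·ΔT = 7.9×10⁻⁶ × 60 = 0.000474.
1/(A₁E₁) + 1/(A₂E₂) = 1/(1350×108×10³) + 1/(1925×123×10³) = 1.108×10⁻⁸ N⁻¹.
P = 0.000474 / 1.108×10⁻⁸ = 42770 N = 42.77 kN.
σ_{titanium alloy} = P/A₁ = 42770/1350 = 31.68 MPa, tensile.

σ ≈ 31.7 MPa (tensile)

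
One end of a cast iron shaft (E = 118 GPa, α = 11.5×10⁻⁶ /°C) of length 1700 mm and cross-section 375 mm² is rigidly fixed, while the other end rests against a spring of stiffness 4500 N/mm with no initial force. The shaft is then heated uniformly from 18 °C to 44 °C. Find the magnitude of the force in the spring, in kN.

P ≈ 1.95 kN

Free thermal expansion: δ_free = αΔT L = 11.5×10⁻⁶ × 26 × 1700 = 0.5083 mm.
Let P be the compressive force at the spring. The shaft shortens elastically by PL/(AE) and the spring compresses by P/k; together these equal δ_free.
P [ L/(AE) + 1/k ] = δ_free → P [ 1700/(375×118×10³) + 1/(4500) ] = 0.5083.
P = 0.5083 / 0.0002606 = 1950 N.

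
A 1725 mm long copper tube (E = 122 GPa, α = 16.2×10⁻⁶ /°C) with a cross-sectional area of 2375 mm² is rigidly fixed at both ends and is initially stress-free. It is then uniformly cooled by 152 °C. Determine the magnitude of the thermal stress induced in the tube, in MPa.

The supports are rigid, so the total axial strain is zero. The restrained thermal strain is ε = αΔT = 16.2×10⁻⁶ × 152 = 2462.4×10⁻⁶.
The stress required to suppress this strain is σ = Eε = 122×10³ × 2462.4×10⁻⁶ = 300.4 MPa, tensile since the tube is trying to contract.

σ ≈ 300 MPa (tensile)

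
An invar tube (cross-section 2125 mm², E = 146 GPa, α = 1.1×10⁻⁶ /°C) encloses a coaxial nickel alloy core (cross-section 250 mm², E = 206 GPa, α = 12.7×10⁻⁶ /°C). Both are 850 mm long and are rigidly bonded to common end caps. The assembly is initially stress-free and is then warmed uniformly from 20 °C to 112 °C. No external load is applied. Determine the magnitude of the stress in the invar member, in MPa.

Equilibrium of a rigid end plate with no external load gives equal and opposite internal forces ±P in the two members. Since α_{nickel alloy} > α_{invar}, heating drives the nickel alloy into compression and the invar into tension.
Compatibility of the two members (thermal + elastic change equal): (α₁ − α₂)ΔT = P·[1/(A₁E₁) + 1/(A₂E₂)].
|α₁ − α₂|·ΔT = 11.6×10⁻⁶ × 92 = 0.001067.
1/(A₁E₁) + 1/(A₂E₂) = 1/(2125×146×10³) + 1/(250×206×10³) = 2.264×10⁻⁸ N⁻¹.
So P = 0.001067 / 2.264×10⁻⁸ = 47.14 kN.
σ_{invar} = P/A₁ = 47140/2125 = 22.18 MPa, tensile.

σ ≈ 22.2 MPa (tensile)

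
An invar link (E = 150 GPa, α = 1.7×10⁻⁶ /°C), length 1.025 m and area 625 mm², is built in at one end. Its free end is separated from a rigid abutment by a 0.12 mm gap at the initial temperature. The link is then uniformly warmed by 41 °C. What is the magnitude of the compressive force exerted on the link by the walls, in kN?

P ≈ 0 kN

Free thermal elongation = αΔT L = 1.7×10⁻⁶ × 41 × 1025 = 0.07144 mm.
This is smaller than the 0.12 mm clearance, so the link expands freely without reaching the stop — the stress is zero.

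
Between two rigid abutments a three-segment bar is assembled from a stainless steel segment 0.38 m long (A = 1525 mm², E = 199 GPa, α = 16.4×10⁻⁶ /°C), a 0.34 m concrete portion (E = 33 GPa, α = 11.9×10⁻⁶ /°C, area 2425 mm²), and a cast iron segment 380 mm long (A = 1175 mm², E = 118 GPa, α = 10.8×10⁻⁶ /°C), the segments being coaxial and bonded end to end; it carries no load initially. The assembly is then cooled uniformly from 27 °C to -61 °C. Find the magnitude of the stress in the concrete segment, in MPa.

σ ≈ 63.3 MPa (tensile)

Free thermal contraction of the whole bar: Σ αᵢΔT Lᵢ = 16.4×10⁻⁶×88×380 + 11.9×10⁻⁶×88×340 + 10.8×10⁻⁶×88×380 = 1.266 mm.
The walls prevent any net length change, so an axial force P (same in every segment) develops. Compatibility: P · Σ Lᵢ/(AᵢEᵢ) = δ_free.
The series flexibility is Σ Lᵢ/(AᵢEᵢ) = 380/(1525×199×10³) + 340/(2425×33×10³) + 380/(1175×118×10³) = 8.242×10⁻⁶ mm/N.
Hence P = δ_free / Σ(L/AE) = 1.266/8.242×10⁻⁶ = 153.6 kN (tensile).
σ_{concrete} = P / A = 153600 / 2425 = 63.33 MPa.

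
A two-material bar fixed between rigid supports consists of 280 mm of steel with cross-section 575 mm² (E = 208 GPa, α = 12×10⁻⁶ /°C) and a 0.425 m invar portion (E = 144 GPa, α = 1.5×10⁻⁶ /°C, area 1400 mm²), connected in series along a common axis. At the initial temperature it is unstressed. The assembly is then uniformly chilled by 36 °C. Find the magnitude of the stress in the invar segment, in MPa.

σ ≈ 23.1 MPa (tensile)

With the walls removed the bar would change length by δ_free = Σ αᵢΔT Lᵢ = 12×10⁻⁶×36×280 + 1.5×10⁻⁶×36×425 = 0.1439 mm.
The rigid supports impose zero overall length change; the single axial force P common to all segments must satisfy P Σ Lᵢ/(AᵢEᵢ) = δ_free.
Σ Lᵢ/(AᵢEᵢ) = 280/(575×208×10³) + 425/(1400×144×10³) = 4.449×10⁻⁶ mm/N.
So P = 0.1439 / 4.449×10⁻⁶ = 32.34 kN, tensile.
σ_{invar} = P / A = 32340 / 1400 = 23.1 MPa.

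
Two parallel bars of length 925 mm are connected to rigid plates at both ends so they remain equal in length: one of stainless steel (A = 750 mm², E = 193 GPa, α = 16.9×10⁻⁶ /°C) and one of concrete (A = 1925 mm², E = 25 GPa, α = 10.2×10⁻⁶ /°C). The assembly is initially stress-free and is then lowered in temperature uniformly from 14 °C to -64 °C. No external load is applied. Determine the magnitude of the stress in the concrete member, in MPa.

Equilibrium of a rigid end plate with no external load gives equal and opposite internal forces ±P in the two members. Since α_{stainless steel} > α_{concrete}, cooling drives the stainless steel into tension and the concrete into compression.
Compatibility of the two members (thermal + elastic change equal): (α₁ − α₂)ΔT = P·[1/(A₁E₁) + 1/(A₂E₂)].
|α₁ − α₂|·ΔT = 6.7×10⁻⁶ × 78 = 0.0005226.
1/(A₁E₁) + 1/(A₂E₂) = 1/(750×193×10³) + 1/(1925×25×10³) = 2.769×10⁻⁸ N⁻¹.
So P = 0.0005226 / 2.769×10⁻⁸ = 18.87 kN.
σ_{concrete} = P/A₂ = 18870/1925 = 9.805 MPa, compressive.

σ ≈ 9.81 MPa (compressive)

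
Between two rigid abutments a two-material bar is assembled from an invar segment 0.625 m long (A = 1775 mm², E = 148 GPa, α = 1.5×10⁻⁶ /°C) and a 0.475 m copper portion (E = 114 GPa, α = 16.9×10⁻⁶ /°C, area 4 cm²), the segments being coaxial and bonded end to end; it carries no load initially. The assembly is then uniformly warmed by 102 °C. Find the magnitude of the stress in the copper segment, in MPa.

σ ≈ 179 MPa (compressive)

If the supports were absent, the total length change would be Σ αᵢΔT Lᵢ = 1.5×10⁻⁶×102×625 + 16.9×10⁻⁶×102×475 = 0.9144 mm.
The rigid supports impose zero overall length change; the single axial force P common to all segments must satisfy P Σ Lᵢ/(AᵢEᵢ) = δ_free.
Σ Lᵢ/(AᵢEᵢ) = 625/(1775×148×10³) + 475/(400×114×10³) = 1.28×10⁻⁵ mm/N.
So P = 0.9144 / 1.28×10⁻⁵ = 71.46 kN, compressive.
σ_{copper} = P / A = 71460 / 400 = 178.7 MPa.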